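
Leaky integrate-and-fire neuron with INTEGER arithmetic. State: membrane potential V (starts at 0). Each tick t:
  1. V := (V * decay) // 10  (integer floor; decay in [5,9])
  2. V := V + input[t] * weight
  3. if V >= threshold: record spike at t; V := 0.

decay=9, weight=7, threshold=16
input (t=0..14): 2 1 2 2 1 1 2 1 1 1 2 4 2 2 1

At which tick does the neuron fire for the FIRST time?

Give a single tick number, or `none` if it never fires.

t=0: input=2 -> V=14
t=1: input=1 -> V=0 FIRE
t=2: input=2 -> V=14
t=3: input=2 -> V=0 FIRE
t=4: input=1 -> V=7
t=5: input=1 -> V=13
t=6: input=2 -> V=0 FIRE
t=7: input=1 -> V=7
t=8: input=1 -> V=13
t=9: input=1 -> V=0 FIRE
t=10: input=2 -> V=14
t=11: input=4 -> V=0 FIRE
t=12: input=2 -> V=14
t=13: input=2 -> V=0 FIRE
t=14: input=1 -> V=7

Answer: 1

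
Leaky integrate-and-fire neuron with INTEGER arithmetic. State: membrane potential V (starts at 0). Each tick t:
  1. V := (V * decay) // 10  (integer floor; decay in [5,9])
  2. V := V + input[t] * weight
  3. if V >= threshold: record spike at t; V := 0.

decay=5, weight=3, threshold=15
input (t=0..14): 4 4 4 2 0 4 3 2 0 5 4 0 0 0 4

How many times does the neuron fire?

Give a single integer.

Answer: 3

Derivation:
t=0: input=4 -> V=12
t=1: input=4 -> V=0 FIRE
t=2: input=4 -> V=12
t=3: input=2 -> V=12
t=4: input=0 -> V=6
t=5: input=4 -> V=0 FIRE
t=6: input=3 -> V=9
t=7: input=2 -> V=10
t=8: input=0 -> V=5
t=9: input=5 -> V=0 FIRE
t=10: input=4 -> V=12
t=11: input=0 -> V=6
t=12: input=0 -> V=3
t=13: input=0 -> V=1
t=14: input=4 -> V=12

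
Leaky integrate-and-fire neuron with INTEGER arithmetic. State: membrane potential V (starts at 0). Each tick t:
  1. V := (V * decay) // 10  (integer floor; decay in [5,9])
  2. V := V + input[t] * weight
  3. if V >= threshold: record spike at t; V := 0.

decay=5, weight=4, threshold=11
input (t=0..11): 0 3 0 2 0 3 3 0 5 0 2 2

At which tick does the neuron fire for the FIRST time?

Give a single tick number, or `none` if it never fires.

t=0: input=0 -> V=0
t=1: input=3 -> V=0 FIRE
t=2: input=0 -> V=0
t=3: input=2 -> V=8
t=4: input=0 -> V=4
t=5: input=3 -> V=0 FIRE
t=6: input=3 -> V=0 FIRE
t=7: input=0 -> V=0
t=8: input=5 -> V=0 FIRE
t=9: input=0 -> V=0
t=10: input=2 -> V=8
t=11: input=2 -> V=0 FIRE

Answer: 1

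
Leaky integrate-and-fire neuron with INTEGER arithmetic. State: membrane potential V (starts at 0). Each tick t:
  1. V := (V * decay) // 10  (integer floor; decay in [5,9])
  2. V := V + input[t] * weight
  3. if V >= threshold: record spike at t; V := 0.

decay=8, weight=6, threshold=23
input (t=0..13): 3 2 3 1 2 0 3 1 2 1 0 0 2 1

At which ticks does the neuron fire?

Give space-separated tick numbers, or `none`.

Answer: 1 4 8

Derivation:
t=0: input=3 -> V=18
t=1: input=2 -> V=0 FIRE
t=2: input=3 -> V=18
t=3: input=1 -> V=20
t=4: input=2 -> V=0 FIRE
t=5: input=0 -> V=0
t=6: input=3 -> V=18
t=7: input=1 -> V=20
t=8: input=2 -> V=0 FIRE
t=9: input=1 -> V=6
t=10: input=0 -> V=4
t=11: input=0 -> V=3
t=12: input=2 -> V=14
t=13: input=1 -> V=17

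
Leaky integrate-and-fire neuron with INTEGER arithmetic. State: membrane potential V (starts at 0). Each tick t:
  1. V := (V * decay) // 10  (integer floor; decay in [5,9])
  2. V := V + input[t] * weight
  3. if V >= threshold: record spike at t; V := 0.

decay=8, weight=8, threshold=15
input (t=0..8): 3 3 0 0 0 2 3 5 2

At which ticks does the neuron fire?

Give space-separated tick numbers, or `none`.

t=0: input=3 -> V=0 FIRE
t=1: input=3 -> V=0 FIRE
t=2: input=0 -> V=0
t=3: input=0 -> V=0
t=4: input=0 -> V=0
t=5: input=2 -> V=0 FIRE
t=6: input=3 -> V=0 FIRE
t=7: input=5 -> V=0 FIRE
t=8: input=2 -> V=0 FIRE

Answer: 0 1 5 6 7 8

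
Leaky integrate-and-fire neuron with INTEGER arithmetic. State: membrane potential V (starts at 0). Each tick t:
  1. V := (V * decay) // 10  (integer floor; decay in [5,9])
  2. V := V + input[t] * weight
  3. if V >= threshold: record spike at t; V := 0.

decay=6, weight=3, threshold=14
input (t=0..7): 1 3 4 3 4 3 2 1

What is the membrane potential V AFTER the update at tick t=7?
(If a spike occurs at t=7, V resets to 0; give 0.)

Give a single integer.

t=0: input=1 -> V=3
t=1: input=3 -> V=10
t=2: input=4 -> V=0 FIRE
t=3: input=3 -> V=9
t=4: input=4 -> V=0 FIRE
t=5: input=3 -> V=9
t=6: input=2 -> V=11
t=7: input=1 -> V=9

Answer: 9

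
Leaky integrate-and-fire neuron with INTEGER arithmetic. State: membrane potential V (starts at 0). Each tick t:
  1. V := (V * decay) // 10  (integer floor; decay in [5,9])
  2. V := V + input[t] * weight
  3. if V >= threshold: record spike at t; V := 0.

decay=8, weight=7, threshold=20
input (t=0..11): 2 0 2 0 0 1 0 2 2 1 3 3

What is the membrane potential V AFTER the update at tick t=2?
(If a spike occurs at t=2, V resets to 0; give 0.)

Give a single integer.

t=0: input=2 -> V=14
t=1: input=0 -> V=11
t=2: input=2 -> V=0 FIRE
t=3: input=0 -> V=0
t=4: input=0 -> V=0
t=5: input=1 -> V=7
t=6: input=0 -> V=5
t=7: input=2 -> V=18
t=8: input=2 -> V=0 FIRE
t=9: input=1 -> V=7
t=10: input=3 -> V=0 FIRE
t=11: input=3 -> V=0 FIRE

Answer: 0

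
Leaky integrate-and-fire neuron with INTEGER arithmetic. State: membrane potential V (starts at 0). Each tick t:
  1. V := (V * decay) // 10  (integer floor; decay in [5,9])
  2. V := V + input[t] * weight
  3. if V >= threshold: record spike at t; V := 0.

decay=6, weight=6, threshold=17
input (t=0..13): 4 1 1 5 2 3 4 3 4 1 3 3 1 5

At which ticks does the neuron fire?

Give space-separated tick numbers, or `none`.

Answer: 0 3 5 6 7 8 10 11 13

Derivation:
t=0: input=4 -> V=0 FIRE
t=1: input=1 -> V=6
t=2: input=1 -> V=9
t=3: input=5 -> V=0 FIRE
t=4: input=2 -> V=12
t=5: input=3 -> V=0 FIRE
t=6: input=4 -> V=0 FIRE
t=7: input=3 -> V=0 FIRE
t=8: input=4 -> V=0 FIRE
t=9: input=1 -> V=6
t=10: input=3 -> V=0 FIRE
t=11: input=3 -> V=0 FIRE
t=12: input=1 -> V=6
t=13: input=5 -> V=0 FIRE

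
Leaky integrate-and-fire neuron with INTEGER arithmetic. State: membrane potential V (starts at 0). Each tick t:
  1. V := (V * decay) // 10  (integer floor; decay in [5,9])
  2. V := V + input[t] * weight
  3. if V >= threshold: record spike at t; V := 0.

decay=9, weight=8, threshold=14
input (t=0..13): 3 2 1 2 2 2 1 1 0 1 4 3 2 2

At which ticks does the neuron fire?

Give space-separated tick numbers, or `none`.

t=0: input=3 -> V=0 FIRE
t=1: input=2 -> V=0 FIRE
t=2: input=1 -> V=8
t=3: input=2 -> V=0 FIRE
t=4: input=2 -> V=0 FIRE
t=5: input=2 -> V=0 FIRE
t=6: input=1 -> V=8
t=7: input=1 -> V=0 FIRE
t=8: input=0 -> V=0
t=9: input=1 -> V=8
t=10: input=4 -> V=0 FIRE
t=11: input=3 -> V=0 FIRE
t=12: input=2 -> V=0 FIRE
t=13: input=2 -> V=0 FIRE

Answer: 0 1 3 4 5 7 10 11 12 13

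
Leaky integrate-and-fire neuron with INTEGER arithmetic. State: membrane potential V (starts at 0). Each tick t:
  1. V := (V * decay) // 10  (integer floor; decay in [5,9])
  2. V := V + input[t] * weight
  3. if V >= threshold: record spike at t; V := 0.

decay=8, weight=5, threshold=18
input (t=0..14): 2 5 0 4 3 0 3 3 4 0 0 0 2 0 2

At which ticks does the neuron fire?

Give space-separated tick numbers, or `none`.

Answer: 1 3 6 8

Derivation:
t=0: input=2 -> V=10
t=1: input=5 -> V=0 FIRE
t=2: input=0 -> V=0
t=3: input=4 -> V=0 FIRE
t=4: input=3 -> V=15
t=5: input=0 -> V=12
t=6: input=3 -> V=0 FIRE
t=7: input=3 -> V=15
t=8: input=4 -> V=0 FIRE
t=9: input=0 -> V=0
t=10: input=0 -> V=0
t=11: input=0 -> V=0
t=12: input=2 -> V=10
t=13: input=0 -> V=8
t=14: input=2 -> V=16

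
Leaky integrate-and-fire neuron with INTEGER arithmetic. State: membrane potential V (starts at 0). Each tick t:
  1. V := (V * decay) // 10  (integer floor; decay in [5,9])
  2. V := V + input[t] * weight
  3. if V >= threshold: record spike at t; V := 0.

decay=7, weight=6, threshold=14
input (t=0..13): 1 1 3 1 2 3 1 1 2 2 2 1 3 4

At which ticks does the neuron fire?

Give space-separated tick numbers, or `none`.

Answer: 2 4 5 8 10 12 13

Derivation:
t=0: input=1 -> V=6
t=1: input=1 -> V=10
t=2: input=3 -> V=0 FIRE
t=3: input=1 -> V=6
t=4: input=2 -> V=0 FIRE
t=5: input=3 -> V=0 FIRE
t=6: input=1 -> V=6
t=7: input=1 -> V=10
t=8: input=2 -> V=0 FIRE
t=9: input=2 -> V=12
t=10: input=2 -> V=0 FIRE
t=11: input=1 -> V=6
t=12: input=3 -> V=0 FIRE
t=13: input=4 -> V=0 FIRE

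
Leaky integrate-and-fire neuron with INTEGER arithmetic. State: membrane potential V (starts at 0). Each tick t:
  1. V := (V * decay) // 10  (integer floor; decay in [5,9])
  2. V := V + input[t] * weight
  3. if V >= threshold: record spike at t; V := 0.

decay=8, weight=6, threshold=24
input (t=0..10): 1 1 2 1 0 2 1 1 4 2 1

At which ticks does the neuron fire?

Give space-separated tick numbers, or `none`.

t=0: input=1 -> V=6
t=1: input=1 -> V=10
t=2: input=2 -> V=20
t=3: input=1 -> V=22
t=4: input=0 -> V=17
t=5: input=2 -> V=0 FIRE
t=6: input=1 -> V=6
t=7: input=1 -> V=10
t=8: input=4 -> V=0 FIRE
t=9: input=2 -> V=12
t=10: input=1 -> V=15

Answer: 5 8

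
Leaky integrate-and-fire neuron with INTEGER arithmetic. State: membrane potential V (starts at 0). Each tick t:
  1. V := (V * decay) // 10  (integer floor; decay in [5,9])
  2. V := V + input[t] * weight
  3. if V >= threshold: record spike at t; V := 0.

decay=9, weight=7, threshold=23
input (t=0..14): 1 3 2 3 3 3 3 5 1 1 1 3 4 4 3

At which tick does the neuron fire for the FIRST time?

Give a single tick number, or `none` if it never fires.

Answer: 1

Derivation:
t=0: input=1 -> V=7
t=1: input=3 -> V=0 FIRE
t=2: input=2 -> V=14
t=3: input=3 -> V=0 FIRE
t=4: input=3 -> V=21
t=5: input=3 -> V=0 FIRE
t=6: input=3 -> V=21
t=7: input=5 -> V=0 FIRE
t=8: input=1 -> V=7
t=9: input=1 -> V=13
t=10: input=1 -> V=18
t=11: input=3 -> V=0 FIRE
t=12: input=4 -> V=0 FIRE
t=13: input=4 -> V=0 FIRE
t=14: input=3 -> V=21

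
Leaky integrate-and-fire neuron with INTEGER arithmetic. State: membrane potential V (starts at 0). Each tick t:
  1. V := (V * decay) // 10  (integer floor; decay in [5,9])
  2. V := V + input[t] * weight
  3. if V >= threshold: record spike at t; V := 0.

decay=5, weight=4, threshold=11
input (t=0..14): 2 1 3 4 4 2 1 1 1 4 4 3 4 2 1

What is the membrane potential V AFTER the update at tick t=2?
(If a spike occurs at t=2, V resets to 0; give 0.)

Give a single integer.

t=0: input=2 -> V=8
t=1: input=1 -> V=8
t=2: input=3 -> V=0 FIRE
t=3: input=4 -> V=0 FIRE
t=4: input=4 -> V=0 FIRE
t=5: input=2 -> V=8
t=6: input=1 -> V=8
t=7: input=1 -> V=8
t=8: input=1 -> V=8
t=9: input=4 -> V=0 FIRE
t=10: input=4 -> V=0 FIRE
t=11: input=3 -> V=0 FIRE
t=12: input=4 -> V=0 FIRE
t=13: input=2 -> V=8
t=14: input=1 -> V=8

Answer: 0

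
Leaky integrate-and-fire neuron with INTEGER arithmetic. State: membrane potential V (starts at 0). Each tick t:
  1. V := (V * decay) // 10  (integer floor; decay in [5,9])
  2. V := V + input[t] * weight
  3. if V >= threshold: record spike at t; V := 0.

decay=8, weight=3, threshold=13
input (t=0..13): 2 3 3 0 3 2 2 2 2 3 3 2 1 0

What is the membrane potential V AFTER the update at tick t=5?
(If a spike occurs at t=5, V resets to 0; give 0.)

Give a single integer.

Answer: 6

Derivation:
t=0: input=2 -> V=6
t=1: input=3 -> V=0 FIRE
t=2: input=3 -> V=9
t=3: input=0 -> V=7
t=4: input=3 -> V=0 FIRE
t=5: input=2 -> V=6
t=6: input=2 -> V=10
t=7: input=2 -> V=0 FIRE
t=8: input=2 -> V=6
t=9: input=3 -> V=0 FIRE
t=10: input=3 -> V=9
t=11: input=2 -> V=0 FIRE
t=12: input=1 -> V=3
t=13: input=0 -> V=2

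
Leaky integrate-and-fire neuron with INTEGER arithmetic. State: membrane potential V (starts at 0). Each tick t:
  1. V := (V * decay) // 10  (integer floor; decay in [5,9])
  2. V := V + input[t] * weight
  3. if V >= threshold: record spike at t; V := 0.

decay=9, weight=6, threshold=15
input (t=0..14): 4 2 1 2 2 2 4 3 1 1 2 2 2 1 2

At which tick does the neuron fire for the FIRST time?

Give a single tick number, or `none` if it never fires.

Answer: 0

Derivation:
t=0: input=4 -> V=0 FIRE
t=1: input=2 -> V=12
t=2: input=1 -> V=0 FIRE
t=3: input=2 -> V=12
t=4: input=2 -> V=0 FIRE
t=5: input=2 -> V=12
t=6: input=4 -> V=0 FIRE
t=7: input=3 -> V=0 FIRE
t=8: input=1 -> V=6
t=9: input=1 -> V=11
t=10: input=2 -> V=0 FIRE
t=11: input=2 -> V=12
t=12: input=2 -> V=0 FIRE
t=13: input=1 -> V=6
t=14: input=2 -> V=0 FIRE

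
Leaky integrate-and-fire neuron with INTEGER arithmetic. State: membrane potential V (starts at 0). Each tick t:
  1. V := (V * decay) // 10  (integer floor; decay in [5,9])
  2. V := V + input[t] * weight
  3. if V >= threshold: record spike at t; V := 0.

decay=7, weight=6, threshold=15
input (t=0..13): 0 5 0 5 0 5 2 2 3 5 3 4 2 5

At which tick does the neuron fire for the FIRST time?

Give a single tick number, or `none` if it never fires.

t=0: input=0 -> V=0
t=1: input=5 -> V=0 FIRE
t=2: input=0 -> V=0
t=3: input=5 -> V=0 FIRE
t=4: input=0 -> V=0
t=5: input=5 -> V=0 FIRE
t=6: input=2 -> V=12
t=7: input=2 -> V=0 FIRE
t=8: input=3 -> V=0 FIRE
t=9: input=5 -> V=0 FIRE
t=10: input=3 -> V=0 FIRE
t=11: input=4 -> V=0 FIRE
t=12: input=2 -> V=12
t=13: input=5 -> V=0 FIRE

Answer: 1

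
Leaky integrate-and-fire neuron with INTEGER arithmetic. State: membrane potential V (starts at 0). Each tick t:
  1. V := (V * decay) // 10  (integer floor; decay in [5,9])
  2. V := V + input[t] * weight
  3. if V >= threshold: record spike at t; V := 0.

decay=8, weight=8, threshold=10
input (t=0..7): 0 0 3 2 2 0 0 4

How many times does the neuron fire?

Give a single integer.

Answer: 4

Derivation:
t=0: input=0 -> V=0
t=1: input=0 -> V=0
t=2: input=3 -> V=0 FIRE
t=3: input=2 -> V=0 FIRE
t=4: input=2 -> V=0 FIRE
t=5: input=0 -> V=0
t=6: input=0 -> V=0
t=7: input=4 -> V=0 FIRE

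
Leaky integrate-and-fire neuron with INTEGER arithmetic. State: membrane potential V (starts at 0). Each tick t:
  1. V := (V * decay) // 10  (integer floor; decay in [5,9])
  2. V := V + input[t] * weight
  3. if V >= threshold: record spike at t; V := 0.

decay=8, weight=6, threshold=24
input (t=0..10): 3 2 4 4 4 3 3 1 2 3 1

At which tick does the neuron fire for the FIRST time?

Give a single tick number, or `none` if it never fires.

t=0: input=3 -> V=18
t=1: input=2 -> V=0 FIRE
t=2: input=4 -> V=0 FIRE
t=3: input=4 -> V=0 FIRE
t=4: input=4 -> V=0 FIRE
t=5: input=3 -> V=18
t=6: input=3 -> V=0 FIRE
t=7: input=1 -> V=6
t=8: input=2 -> V=16
t=9: input=3 -> V=0 FIRE
t=10: input=1 -> V=6

Answer: 1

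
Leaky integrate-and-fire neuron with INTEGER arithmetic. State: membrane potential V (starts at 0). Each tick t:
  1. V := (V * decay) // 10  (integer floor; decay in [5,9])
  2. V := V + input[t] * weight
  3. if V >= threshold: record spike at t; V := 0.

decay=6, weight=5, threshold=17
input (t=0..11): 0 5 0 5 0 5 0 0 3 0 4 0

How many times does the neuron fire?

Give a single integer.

Answer: 4

Derivation:
t=0: input=0 -> V=0
t=1: input=5 -> V=0 FIRE
t=2: input=0 -> V=0
t=3: input=5 -> V=0 FIRE
t=4: input=0 -> V=0
t=5: input=5 -> V=0 FIRE
t=6: input=0 -> V=0
t=7: input=0 -> V=0
t=8: input=3 -> V=15
t=9: input=0 -> V=9
t=10: input=4 -> V=0 FIRE
t=11: input=0 -> V=0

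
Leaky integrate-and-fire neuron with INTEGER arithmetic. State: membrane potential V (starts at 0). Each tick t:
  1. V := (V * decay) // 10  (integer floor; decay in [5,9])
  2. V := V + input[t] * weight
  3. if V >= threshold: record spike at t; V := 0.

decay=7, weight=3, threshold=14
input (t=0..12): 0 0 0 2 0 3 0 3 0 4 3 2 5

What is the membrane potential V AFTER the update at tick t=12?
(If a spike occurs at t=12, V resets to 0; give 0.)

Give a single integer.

Answer: 0

Derivation:
t=0: input=0 -> V=0
t=1: input=0 -> V=0
t=2: input=0 -> V=0
t=3: input=2 -> V=6
t=4: input=0 -> V=4
t=5: input=3 -> V=11
t=6: input=0 -> V=7
t=7: input=3 -> V=13
t=8: input=0 -> V=9
t=9: input=4 -> V=0 FIRE
t=10: input=3 -> V=9
t=11: input=2 -> V=12
t=12: input=5 -> V=0 FIRE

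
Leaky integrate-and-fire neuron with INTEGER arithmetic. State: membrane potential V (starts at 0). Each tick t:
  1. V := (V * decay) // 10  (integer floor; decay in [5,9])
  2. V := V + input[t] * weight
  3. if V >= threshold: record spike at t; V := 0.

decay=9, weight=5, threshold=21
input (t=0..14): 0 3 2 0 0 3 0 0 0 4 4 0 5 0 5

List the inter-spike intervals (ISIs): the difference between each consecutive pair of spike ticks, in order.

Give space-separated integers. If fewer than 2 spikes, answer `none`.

Answer: 7 3 2

Derivation:
t=0: input=0 -> V=0
t=1: input=3 -> V=15
t=2: input=2 -> V=0 FIRE
t=3: input=0 -> V=0
t=4: input=0 -> V=0
t=5: input=3 -> V=15
t=6: input=0 -> V=13
t=7: input=0 -> V=11
t=8: input=0 -> V=9
t=9: input=4 -> V=0 FIRE
t=10: input=4 -> V=20
t=11: input=0 -> V=18
t=12: input=5 -> V=0 FIRE
t=13: input=0 -> V=0
t=14: input=5 -> V=0 FIRE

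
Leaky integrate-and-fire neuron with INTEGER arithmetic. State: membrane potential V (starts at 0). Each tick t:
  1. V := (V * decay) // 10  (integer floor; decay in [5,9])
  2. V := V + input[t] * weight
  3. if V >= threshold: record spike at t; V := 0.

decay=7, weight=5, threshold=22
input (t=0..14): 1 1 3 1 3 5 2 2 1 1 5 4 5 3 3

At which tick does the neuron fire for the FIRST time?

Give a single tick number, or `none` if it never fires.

Answer: 4

Derivation:
t=0: input=1 -> V=5
t=1: input=1 -> V=8
t=2: input=3 -> V=20
t=3: input=1 -> V=19
t=4: input=3 -> V=0 FIRE
t=5: input=5 -> V=0 FIRE
t=6: input=2 -> V=10
t=7: input=2 -> V=17
t=8: input=1 -> V=16
t=9: input=1 -> V=16
t=10: input=5 -> V=0 FIRE
t=11: input=4 -> V=20
t=12: input=5 -> V=0 FIRE
t=13: input=3 -> V=15
t=14: input=3 -> V=0 FIRE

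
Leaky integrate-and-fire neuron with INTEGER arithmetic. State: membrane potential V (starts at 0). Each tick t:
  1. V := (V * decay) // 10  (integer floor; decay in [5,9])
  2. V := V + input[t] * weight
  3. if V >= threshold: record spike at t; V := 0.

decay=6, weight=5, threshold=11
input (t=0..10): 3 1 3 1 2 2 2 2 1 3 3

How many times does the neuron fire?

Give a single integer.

Answer: 7

Derivation:
t=0: input=3 -> V=0 FIRE
t=1: input=1 -> V=5
t=2: input=3 -> V=0 FIRE
t=3: input=1 -> V=5
t=4: input=2 -> V=0 FIRE
t=5: input=2 -> V=10
t=6: input=2 -> V=0 FIRE
t=7: input=2 -> V=10
t=8: input=1 -> V=0 FIRE
t=9: input=3 -> V=0 FIRE
t=10: input=3 -> V=0 FIRE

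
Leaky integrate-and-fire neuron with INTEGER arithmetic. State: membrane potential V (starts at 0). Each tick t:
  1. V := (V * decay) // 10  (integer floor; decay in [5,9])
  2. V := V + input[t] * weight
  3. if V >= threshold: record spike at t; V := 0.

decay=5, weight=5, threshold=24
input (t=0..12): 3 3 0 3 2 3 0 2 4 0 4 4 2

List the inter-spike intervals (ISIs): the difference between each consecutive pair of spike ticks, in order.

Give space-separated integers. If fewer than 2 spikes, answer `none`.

Answer: 3 3

Derivation:
t=0: input=3 -> V=15
t=1: input=3 -> V=22
t=2: input=0 -> V=11
t=3: input=3 -> V=20
t=4: input=2 -> V=20
t=5: input=3 -> V=0 FIRE
t=6: input=0 -> V=0
t=7: input=2 -> V=10
t=8: input=4 -> V=0 FIRE
t=9: input=0 -> V=0
t=10: input=4 -> V=20
t=11: input=4 -> V=0 FIRE
t=12: input=2 -> V=10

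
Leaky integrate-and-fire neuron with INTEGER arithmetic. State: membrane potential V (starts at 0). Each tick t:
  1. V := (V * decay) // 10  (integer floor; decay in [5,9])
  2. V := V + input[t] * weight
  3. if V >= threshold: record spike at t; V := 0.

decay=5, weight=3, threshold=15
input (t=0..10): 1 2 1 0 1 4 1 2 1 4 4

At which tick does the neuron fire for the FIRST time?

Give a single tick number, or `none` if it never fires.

t=0: input=1 -> V=3
t=1: input=2 -> V=7
t=2: input=1 -> V=6
t=3: input=0 -> V=3
t=4: input=1 -> V=4
t=5: input=4 -> V=14
t=6: input=1 -> V=10
t=7: input=2 -> V=11
t=8: input=1 -> V=8
t=9: input=4 -> V=0 FIRE
t=10: input=4 -> V=12

Answer: 9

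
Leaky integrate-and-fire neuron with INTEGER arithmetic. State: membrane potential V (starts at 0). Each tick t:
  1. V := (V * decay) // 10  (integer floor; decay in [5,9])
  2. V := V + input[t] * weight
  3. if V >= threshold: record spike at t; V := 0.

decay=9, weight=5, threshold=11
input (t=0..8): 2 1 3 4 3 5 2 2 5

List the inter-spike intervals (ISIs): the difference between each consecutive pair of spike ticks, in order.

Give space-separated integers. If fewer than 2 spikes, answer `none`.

t=0: input=2 -> V=10
t=1: input=1 -> V=0 FIRE
t=2: input=3 -> V=0 FIRE
t=3: input=4 -> V=0 FIRE
t=4: input=3 -> V=0 FIRE
t=5: input=5 -> V=0 FIRE
t=6: input=2 -> V=10
t=7: input=2 -> V=0 FIRE
t=8: input=5 -> V=0 FIRE

Answer: 1 1 1 1 2 1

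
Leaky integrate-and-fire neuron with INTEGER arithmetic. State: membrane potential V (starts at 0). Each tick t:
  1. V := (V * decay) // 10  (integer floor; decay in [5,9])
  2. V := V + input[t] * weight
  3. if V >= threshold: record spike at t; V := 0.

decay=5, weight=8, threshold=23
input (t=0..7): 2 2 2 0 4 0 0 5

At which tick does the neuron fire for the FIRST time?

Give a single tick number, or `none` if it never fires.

Answer: 1

Derivation:
t=0: input=2 -> V=16
t=1: input=2 -> V=0 FIRE
t=2: input=2 -> V=16
t=3: input=0 -> V=8
t=4: input=4 -> V=0 FIRE
t=5: input=0 -> V=0
t=6: input=0 -> V=0
t=7: input=5 -> V=0 FIRE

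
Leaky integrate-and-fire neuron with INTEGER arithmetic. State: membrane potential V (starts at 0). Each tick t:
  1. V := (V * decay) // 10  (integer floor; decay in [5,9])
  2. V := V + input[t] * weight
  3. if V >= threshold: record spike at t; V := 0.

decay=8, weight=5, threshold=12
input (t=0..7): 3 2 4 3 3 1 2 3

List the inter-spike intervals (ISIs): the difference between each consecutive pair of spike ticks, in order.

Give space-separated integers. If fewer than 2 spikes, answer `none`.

Answer: 2 1 1 2 1

Derivation:
t=0: input=3 -> V=0 FIRE
t=1: input=2 -> V=10
t=2: input=4 -> V=0 FIRE
t=3: input=3 -> V=0 FIRE
t=4: input=3 -> V=0 FIRE
t=5: input=1 -> V=5
t=6: input=2 -> V=0 FIRE
t=7: input=3 -> V=0 FIRE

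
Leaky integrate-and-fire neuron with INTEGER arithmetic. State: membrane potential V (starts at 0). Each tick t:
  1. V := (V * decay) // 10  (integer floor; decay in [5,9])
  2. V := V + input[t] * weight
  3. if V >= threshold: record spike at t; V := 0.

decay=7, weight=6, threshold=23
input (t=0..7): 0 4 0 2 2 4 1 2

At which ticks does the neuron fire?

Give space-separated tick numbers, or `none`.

Answer: 1 5

Derivation:
t=0: input=0 -> V=0
t=1: input=4 -> V=0 FIRE
t=2: input=0 -> V=0
t=3: input=2 -> V=12
t=4: input=2 -> V=20
t=5: input=4 -> V=0 FIRE
t=6: input=1 -> V=6
t=7: input=2 -> V=16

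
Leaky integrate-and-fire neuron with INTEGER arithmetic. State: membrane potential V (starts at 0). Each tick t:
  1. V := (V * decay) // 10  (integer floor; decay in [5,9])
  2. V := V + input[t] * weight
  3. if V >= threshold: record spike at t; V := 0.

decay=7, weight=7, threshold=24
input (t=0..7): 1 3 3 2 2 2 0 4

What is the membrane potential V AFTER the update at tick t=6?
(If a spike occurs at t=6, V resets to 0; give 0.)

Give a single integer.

Answer: 16

Derivation:
t=0: input=1 -> V=7
t=1: input=3 -> V=0 FIRE
t=2: input=3 -> V=21
t=3: input=2 -> V=0 FIRE
t=4: input=2 -> V=14
t=5: input=2 -> V=23
t=6: input=0 -> V=16
t=7: input=4 -> V=0 FIRE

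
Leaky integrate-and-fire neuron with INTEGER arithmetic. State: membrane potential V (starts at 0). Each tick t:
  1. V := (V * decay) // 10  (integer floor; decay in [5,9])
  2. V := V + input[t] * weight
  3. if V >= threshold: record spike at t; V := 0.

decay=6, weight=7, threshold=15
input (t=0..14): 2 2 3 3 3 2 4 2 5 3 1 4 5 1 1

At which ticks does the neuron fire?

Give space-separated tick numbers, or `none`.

Answer: 1 2 3 4 6 8 9 11 12

Derivation:
t=0: input=2 -> V=14
t=1: input=2 -> V=0 FIRE
t=2: input=3 -> V=0 FIRE
t=3: input=3 -> V=0 FIRE
t=4: input=3 -> V=0 FIRE
t=5: input=2 -> V=14
t=6: input=4 -> V=0 FIRE
t=7: input=2 -> V=14
t=8: input=5 -> V=0 FIRE
t=9: input=3 -> V=0 FIRE
t=10: input=1 -> V=7
t=11: input=4 -> V=0 FIRE
t=12: input=5 -> V=0 FIRE
t=13: input=1 -> V=7
t=14: input=1 -> V=11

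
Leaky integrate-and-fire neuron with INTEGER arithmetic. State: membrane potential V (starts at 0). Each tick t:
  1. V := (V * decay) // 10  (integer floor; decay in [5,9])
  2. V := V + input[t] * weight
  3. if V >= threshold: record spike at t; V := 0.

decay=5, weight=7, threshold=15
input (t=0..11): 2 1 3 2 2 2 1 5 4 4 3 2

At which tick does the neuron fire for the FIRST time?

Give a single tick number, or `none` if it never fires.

t=0: input=2 -> V=14
t=1: input=1 -> V=14
t=2: input=3 -> V=0 FIRE
t=3: input=2 -> V=14
t=4: input=2 -> V=0 FIRE
t=5: input=2 -> V=14
t=6: input=1 -> V=14
t=7: input=5 -> V=0 FIRE
t=8: input=4 -> V=0 FIRE
t=9: input=4 -> V=0 FIRE
t=10: input=3 -> V=0 FIRE
t=11: input=2 -> V=14

Answer: 2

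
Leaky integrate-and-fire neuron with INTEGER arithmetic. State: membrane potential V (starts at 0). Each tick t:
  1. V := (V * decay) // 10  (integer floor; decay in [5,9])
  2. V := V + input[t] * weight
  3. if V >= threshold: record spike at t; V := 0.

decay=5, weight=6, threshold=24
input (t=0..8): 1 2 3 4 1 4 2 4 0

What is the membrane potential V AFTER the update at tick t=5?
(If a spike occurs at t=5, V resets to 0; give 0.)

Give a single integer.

Answer: 0

Derivation:
t=0: input=1 -> V=6
t=1: input=2 -> V=15
t=2: input=3 -> V=0 FIRE
t=3: input=4 -> V=0 FIRE
t=4: input=1 -> V=6
t=5: input=4 -> V=0 FIRE
t=6: input=2 -> V=12
t=7: input=4 -> V=0 FIRE
t=8: input=0 -> V=0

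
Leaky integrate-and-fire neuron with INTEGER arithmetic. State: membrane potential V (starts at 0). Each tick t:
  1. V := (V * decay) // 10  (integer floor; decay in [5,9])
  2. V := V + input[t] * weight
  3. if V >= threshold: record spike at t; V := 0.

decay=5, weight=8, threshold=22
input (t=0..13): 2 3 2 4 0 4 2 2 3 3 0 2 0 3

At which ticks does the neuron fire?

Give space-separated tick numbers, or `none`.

Answer: 1 3 5 7 8 9 13

Derivation:
t=0: input=2 -> V=16
t=1: input=3 -> V=0 FIRE
t=2: input=2 -> V=16
t=3: input=4 -> V=0 FIRE
t=4: input=0 -> V=0
t=5: input=4 -> V=0 FIRE
t=6: input=2 -> V=16
t=7: input=2 -> V=0 FIRE
t=8: input=3 -> V=0 FIRE
t=9: input=3 -> V=0 FIRE
t=10: input=0 -> V=0
t=11: input=2 -> V=16
t=12: input=0 -> V=8
t=13: input=3 -> V=0 FIRE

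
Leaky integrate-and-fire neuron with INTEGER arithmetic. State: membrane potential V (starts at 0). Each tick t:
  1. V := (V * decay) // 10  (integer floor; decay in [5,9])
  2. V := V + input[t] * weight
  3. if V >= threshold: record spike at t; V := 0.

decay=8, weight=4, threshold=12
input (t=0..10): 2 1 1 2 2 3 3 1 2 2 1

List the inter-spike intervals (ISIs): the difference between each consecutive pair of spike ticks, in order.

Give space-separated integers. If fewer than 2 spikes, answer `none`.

t=0: input=2 -> V=8
t=1: input=1 -> V=10
t=2: input=1 -> V=0 FIRE
t=3: input=2 -> V=8
t=4: input=2 -> V=0 FIRE
t=5: input=3 -> V=0 FIRE
t=6: input=3 -> V=0 FIRE
t=7: input=1 -> V=4
t=8: input=2 -> V=11
t=9: input=2 -> V=0 FIRE
t=10: input=1 -> V=4

Answer: 2 1 1 3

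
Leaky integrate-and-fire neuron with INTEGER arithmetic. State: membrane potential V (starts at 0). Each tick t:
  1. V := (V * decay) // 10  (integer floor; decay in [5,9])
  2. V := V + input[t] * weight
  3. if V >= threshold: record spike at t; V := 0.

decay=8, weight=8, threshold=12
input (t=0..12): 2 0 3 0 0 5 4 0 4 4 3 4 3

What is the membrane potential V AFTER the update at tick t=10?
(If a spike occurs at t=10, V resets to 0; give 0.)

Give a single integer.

Answer: 0

Derivation:
t=0: input=2 -> V=0 FIRE
t=1: input=0 -> V=0
t=2: input=3 -> V=0 FIRE
t=3: input=0 -> V=0
t=4: input=0 -> V=0
t=5: input=5 -> V=0 FIRE
t=6: input=4 -> V=0 FIRE
t=7: input=0 -> V=0
t=8: input=4 -> V=0 FIRE
t=9: input=4 -> V=0 FIRE
t=10: input=3 -> V=0 FIRE
t=11: input=4 -> V=0 FIRE
t=12: input=3 -> V=0 FIRE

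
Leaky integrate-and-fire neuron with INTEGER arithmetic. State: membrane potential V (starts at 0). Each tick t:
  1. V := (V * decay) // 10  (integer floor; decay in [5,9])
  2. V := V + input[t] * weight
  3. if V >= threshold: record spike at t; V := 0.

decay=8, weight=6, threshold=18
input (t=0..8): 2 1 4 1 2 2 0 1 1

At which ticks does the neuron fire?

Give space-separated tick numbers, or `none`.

Answer: 2 5

Derivation:
t=0: input=2 -> V=12
t=1: input=1 -> V=15
t=2: input=4 -> V=0 FIRE
t=3: input=1 -> V=6
t=4: input=2 -> V=16
t=5: input=2 -> V=0 FIRE
t=6: input=0 -> V=0
t=7: input=1 -> V=6
t=8: input=1 -> V=10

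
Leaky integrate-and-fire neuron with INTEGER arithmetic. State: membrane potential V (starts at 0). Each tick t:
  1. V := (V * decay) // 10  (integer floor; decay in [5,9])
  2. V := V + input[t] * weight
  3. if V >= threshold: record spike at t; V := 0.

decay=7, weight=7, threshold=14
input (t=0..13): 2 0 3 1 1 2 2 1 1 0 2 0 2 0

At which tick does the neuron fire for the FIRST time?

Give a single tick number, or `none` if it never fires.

t=0: input=2 -> V=0 FIRE
t=1: input=0 -> V=0
t=2: input=3 -> V=0 FIRE
t=3: input=1 -> V=7
t=4: input=1 -> V=11
t=5: input=2 -> V=0 FIRE
t=6: input=2 -> V=0 FIRE
t=7: input=1 -> V=7
t=8: input=1 -> V=11
t=9: input=0 -> V=7
t=10: input=2 -> V=0 FIRE
t=11: input=0 -> V=0
t=12: input=2 -> V=0 FIRE
t=13: input=0 -> V=0

Answer: 0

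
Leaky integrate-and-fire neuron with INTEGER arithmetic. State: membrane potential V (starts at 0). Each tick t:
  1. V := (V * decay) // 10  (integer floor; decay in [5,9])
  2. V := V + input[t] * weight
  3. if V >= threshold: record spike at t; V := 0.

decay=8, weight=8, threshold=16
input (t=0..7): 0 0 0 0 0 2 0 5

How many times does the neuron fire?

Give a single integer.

Answer: 2

Derivation:
t=0: input=0 -> V=0
t=1: input=0 -> V=0
t=2: input=0 -> V=0
t=3: input=0 -> V=0
t=4: input=0 -> V=0
t=5: input=2 -> V=0 FIRE
t=6: input=0 -> V=0
t=7: input=5 -> V=0 FIRE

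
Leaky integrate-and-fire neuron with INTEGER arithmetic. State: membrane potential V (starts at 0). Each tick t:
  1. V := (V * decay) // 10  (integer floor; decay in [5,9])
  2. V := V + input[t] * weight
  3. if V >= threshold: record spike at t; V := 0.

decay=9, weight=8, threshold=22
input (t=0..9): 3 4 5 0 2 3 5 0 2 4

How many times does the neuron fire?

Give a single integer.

Answer: 6

Derivation:
t=0: input=3 -> V=0 FIRE
t=1: input=4 -> V=0 FIRE
t=2: input=5 -> V=0 FIRE
t=3: input=0 -> V=0
t=4: input=2 -> V=16
t=5: input=3 -> V=0 FIRE
t=6: input=5 -> V=0 FIRE
t=7: input=0 -> V=0
t=8: input=2 -> V=16
t=9: input=4 -> V=0 FIRE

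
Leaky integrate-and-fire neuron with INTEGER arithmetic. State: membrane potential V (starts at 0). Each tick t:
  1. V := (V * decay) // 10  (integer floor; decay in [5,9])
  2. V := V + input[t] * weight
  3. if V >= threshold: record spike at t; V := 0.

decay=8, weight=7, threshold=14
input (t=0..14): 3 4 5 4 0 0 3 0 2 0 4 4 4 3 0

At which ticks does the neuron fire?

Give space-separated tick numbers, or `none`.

Answer: 0 1 2 3 6 8 10 11 12 13

Derivation:
t=0: input=3 -> V=0 FIRE
t=1: input=4 -> V=0 FIRE
t=2: input=5 -> V=0 FIRE
t=3: input=4 -> V=0 FIRE
t=4: input=0 -> V=0
t=5: input=0 -> V=0
t=6: input=3 -> V=0 FIRE
t=7: input=0 -> V=0
t=8: input=2 -> V=0 FIRE
t=9: input=0 -> V=0
t=10: input=4 -> V=0 FIRE
t=11: input=4 -> V=0 FIRE
t=12: input=4 -> V=0 FIRE
t=13: input=3 -> V=0 FIRE
t=14: input=0 -> V=0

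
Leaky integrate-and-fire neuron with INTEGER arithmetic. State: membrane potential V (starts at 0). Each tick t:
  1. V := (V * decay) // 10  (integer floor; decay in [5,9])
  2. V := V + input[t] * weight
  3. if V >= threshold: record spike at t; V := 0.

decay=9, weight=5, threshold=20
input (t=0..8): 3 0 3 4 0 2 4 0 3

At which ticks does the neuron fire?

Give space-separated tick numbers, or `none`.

Answer: 2 3 6

Derivation:
t=0: input=3 -> V=15
t=1: input=0 -> V=13
t=2: input=3 -> V=0 FIRE
t=3: input=4 -> V=0 FIRE
t=4: input=0 -> V=0
t=5: input=2 -> V=10
t=6: input=4 -> V=0 FIRE
t=7: input=0 -> V=0
t=8: input=3 -> V=15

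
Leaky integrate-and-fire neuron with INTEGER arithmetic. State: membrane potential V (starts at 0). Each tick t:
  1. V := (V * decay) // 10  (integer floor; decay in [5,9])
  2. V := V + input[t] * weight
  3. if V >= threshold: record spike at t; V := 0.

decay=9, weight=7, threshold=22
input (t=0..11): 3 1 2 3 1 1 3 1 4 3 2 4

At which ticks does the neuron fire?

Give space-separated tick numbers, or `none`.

Answer: 1 3 6 8 10 11

Derivation:
t=0: input=3 -> V=21
t=1: input=1 -> V=0 FIRE
t=2: input=2 -> V=14
t=3: input=3 -> V=0 FIRE
t=4: input=1 -> V=7
t=5: input=1 -> V=13
t=6: input=3 -> V=0 FIRE
t=7: input=1 -> V=7
t=8: input=4 -> V=0 FIRE
t=9: input=3 -> V=21
t=10: input=2 -> V=0 FIRE
t=11: input=4 -> V=0 FIRE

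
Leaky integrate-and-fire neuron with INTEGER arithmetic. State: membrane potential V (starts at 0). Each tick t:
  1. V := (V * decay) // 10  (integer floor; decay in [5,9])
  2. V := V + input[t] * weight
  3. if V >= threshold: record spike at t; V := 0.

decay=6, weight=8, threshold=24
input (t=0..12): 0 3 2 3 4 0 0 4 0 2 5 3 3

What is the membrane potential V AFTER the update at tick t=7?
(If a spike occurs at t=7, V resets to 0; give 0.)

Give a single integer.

Answer: 0

Derivation:
t=0: input=0 -> V=0
t=1: input=3 -> V=0 FIRE
t=2: input=2 -> V=16
t=3: input=3 -> V=0 FIRE
t=4: input=4 -> V=0 FIRE
t=5: input=0 -> V=0
t=6: input=0 -> V=0
t=7: input=4 -> V=0 FIRE
t=8: input=0 -> V=0
t=9: input=2 -> V=16
t=10: input=5 -> V=0 FIRE
t=11: input=3 -> V=0 FIRE
t=12: input=3 -> V=0 FIRE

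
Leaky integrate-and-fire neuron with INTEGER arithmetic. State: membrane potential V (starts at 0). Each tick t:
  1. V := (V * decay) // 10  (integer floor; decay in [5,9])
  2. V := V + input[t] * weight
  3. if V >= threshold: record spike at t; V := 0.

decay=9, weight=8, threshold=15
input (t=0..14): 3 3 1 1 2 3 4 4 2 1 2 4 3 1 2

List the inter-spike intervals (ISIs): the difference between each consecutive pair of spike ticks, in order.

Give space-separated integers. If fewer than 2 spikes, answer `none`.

t=0: input=3 -> V=0 FIRE
t=1: input=3 -> V=0 FIRE
t=2: input=1 -> V=8
t=3: input=1 -> V=0 FIRE
t=4: input=2 -> V=0 FIRE
t=5: input=3 -> V=0 FIRE
t=6: input=4 -> V=0 FIRE
t=7: input=4 -> V=0 FIRE
t=8: input=2 -> V=0 FIRE
t=9: input=1 -> V=8
t=10: input=2 -> V=0 FIRE
t=11: input=4 -> V=0 FIRE
t=12: input=3 -> V=0 FIRE
t=13: input=1 -> V=8
t=14: input=2 -> V=0 FIRE

Answer: 1 2 1 1 1 1 1 2 1 1 2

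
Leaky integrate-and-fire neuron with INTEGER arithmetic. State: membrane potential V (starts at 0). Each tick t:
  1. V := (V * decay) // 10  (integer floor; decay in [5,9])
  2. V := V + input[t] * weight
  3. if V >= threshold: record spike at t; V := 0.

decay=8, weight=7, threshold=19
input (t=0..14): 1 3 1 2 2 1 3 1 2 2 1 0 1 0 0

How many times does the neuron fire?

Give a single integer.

t=0: input=1 -> V=7
t=1: input=3 -> V=0 FIRE
t=2: input=1 -> V=7
t=3: input=2 -> V=0 FIRE
t=4: input=2 -> V=14
t=5: input=1 -> V=18
t=6: input=3 -> V=0 FIRE
t=7: input=1 -> V=7
t=8: input=2 -> V=0 FIRE
t=9: input=2 -> V=14
t=10: input=1 -> V=18
t=11: input=0 -> V=14
t=12: input=1 -> V=18
t=13: input=0 -> V=14
t=14: input=0 -> V=11

Answer: 4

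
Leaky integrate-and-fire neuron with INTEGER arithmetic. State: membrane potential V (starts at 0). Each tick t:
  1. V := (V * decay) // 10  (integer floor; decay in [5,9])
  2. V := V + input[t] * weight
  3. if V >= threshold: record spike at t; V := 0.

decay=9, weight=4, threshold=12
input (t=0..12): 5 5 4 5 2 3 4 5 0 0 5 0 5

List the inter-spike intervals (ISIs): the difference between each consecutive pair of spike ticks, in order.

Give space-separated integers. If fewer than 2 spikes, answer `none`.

Answer: 1 1 1 2 1 1 3 2

Derivation:
t=0: input=5 -> V=0 FIRE
t=1: input=5 -> V=0 FIRE
t=2: input=4 -> V=0 FIRE
t=3: input=5 -> V=0 FIRE
t=4: input=2 -> V=8
t=5: input=3 -> V=0 FIRE
t=6: input=4 -> V=0 FIRE
t=7: input=5 -> V=0 FIRE
t=8: input=0 -> V=0
t=9: input=0 -> V=0
t=10: input=5 -> V=0 FIRE
t=11: input=0 -> V=0
t=12: input=5 -> V=0 FIRE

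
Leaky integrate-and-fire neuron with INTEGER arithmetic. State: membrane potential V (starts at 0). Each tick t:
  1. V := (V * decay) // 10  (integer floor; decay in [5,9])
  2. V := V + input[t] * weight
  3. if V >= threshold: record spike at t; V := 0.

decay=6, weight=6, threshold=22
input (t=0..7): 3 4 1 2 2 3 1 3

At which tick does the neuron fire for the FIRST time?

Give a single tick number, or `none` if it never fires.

Answer: 1

Derivation:
t=0: input=3 -> V=18
t=1: input=4 -> V=0 FIRE
t=2: input=1 -> V=6
t=3: input=2 -> V=15
t=4: input=2 -> V=21
t=5: input=3 -> V=0 FIRE
t=6: input=1 -> V=6
t=7: input=3 -> V=21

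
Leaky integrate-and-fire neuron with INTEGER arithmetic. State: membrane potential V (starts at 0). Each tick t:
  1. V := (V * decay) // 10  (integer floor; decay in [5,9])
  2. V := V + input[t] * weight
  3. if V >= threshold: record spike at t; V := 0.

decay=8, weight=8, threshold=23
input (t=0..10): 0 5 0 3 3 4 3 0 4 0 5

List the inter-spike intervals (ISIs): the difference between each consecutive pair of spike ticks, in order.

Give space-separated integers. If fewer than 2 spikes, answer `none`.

t=0: input=0 -> V=0
t=1: input=5 -> V=0 FIRE
t=2: input=0 -> V=0
t=3: input=3 -> V=0 FIRE
t=4: input=3 -> V=0 FIRE
t=5: input=4 -> V=0 FIRE
t=6: input=3 -> V=0 FIRE
t=7: input=0 -> V=0
t=8: input=4 -> V=0 FIRE
t=9: input=0 -> V=0
t=10: input=5 -> V=0 FIRE

Answer: 2 1 1 1 2 2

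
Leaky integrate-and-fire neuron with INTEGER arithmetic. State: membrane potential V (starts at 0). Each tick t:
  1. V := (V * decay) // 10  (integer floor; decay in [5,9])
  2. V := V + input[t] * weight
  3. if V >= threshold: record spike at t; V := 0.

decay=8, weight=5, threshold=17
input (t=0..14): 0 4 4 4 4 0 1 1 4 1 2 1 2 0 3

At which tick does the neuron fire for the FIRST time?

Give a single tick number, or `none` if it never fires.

Answer: 1

Derivation:
t=0: input=0 -> V=0
t=1: input=4 -> V=0 FIRE
t=2: input=4 -> V=0 FIRE
t=3: input=4 -> V=0 FIRE
t=4: input=4 -> V=0 FIRE
t=5: input=0 -> V=0
t=6: input=1 -> V=5
t=7: input=1 -> V=9
t=8: input=4 -> V=0 FIRE
t=9: input=1 -> V=5
t=10: input=2 -> V=14
t=11: input=1 -> V=16
t=12: input=2 -> V=0 FIRE
t=13: input=0 -> V=0
t=14: input=3 -> V=15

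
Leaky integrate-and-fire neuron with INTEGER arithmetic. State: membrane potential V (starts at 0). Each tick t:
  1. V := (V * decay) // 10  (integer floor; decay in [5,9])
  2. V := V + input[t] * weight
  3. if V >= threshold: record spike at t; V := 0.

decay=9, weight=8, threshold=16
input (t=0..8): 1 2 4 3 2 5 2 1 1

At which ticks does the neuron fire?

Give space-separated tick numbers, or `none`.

t=0: input=1 -> V=8
t=1: input=2 -> V=0 FIRE
t=2: input=4 -> V=0 FIRE
t=3: input=3 -> V=0 FIRE
t=4: input=2 -> V=0 FIRE
t=5: input=5 -> V=0 FIRE
t=6: input=2 -> V=0 FIRE
t=7: input=1 -> V=8
t=8: input=1 -> V=15

Answer: 1 2 3 4 5 6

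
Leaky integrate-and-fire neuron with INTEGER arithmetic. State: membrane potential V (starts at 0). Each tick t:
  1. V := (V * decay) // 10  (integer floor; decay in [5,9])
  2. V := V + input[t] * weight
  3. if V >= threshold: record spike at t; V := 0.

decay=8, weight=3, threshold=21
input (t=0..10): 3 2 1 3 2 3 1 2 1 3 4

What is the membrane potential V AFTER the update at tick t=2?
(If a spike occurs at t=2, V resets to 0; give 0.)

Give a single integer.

Answer: 13

Derivation:
t=0: input=3 -> V=9
t=1: input=2 -> V=13
t=2: input=1 -> V=13
t=3: input=3 -> V=19
t=4: input=2 -> V=0 FIRE
t=5: input=3 -> V=9
t=6: input=1 -> V=10
t=7: input=2 -> V=14
t=8: input=1 -> V=14
t=9: input=3 -> V=20
t=10: input=4 -> V=0 FIRE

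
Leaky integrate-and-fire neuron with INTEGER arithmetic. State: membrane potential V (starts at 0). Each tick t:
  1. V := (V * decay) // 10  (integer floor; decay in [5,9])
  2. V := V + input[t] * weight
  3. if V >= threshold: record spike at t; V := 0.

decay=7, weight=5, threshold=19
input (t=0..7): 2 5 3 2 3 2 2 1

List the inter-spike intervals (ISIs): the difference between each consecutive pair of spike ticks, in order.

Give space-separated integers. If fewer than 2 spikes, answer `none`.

t=0: input=2 -> V=10
t=1: input=5 -> V=0 FIRE
t=2: input=3 -> V=15
t=3: input=2 -> V=0 FIRE
t=4: input=3 -> V=15
t=5: input=2 -> V=0 FIRE
t=6: input=2 -> V=10
t=7: input=1 -> V=12

Answer: 2 2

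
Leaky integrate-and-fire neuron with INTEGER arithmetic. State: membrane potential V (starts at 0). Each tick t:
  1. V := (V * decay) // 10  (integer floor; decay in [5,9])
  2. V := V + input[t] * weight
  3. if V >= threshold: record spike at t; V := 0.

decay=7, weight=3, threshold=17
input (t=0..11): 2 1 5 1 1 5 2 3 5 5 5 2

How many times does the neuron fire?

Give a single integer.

t=0: input=2 -> V=6
t=1: input=1 -> V=7
t=2: input=5 -> V=0 FIRE
t=3: input=1 -> V=3
t=4: input=1 -> V=5
t=5: input=5 -> V=0 FIRE
t=6: input=2 -> V=6
t=7: input=3 -> V=13
t=8: input=5 -> V=0 FIRE
t=9: input=5 -> V=15
t=10: input=5 -> V=0 FIRE
t=11: input=2 -> V=6

Answer: 4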